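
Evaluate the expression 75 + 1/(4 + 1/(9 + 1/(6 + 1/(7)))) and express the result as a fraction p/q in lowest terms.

Start with 7.
6 + 1/(7/1) = 6 + 1/7 = 43/7
9 + 1/(43/7) = 9 + 7/43 = 394/43
4 + 1/(394/43) = 4 + 43/394 = 1619/394
75 + 1/(1619/394) = 75 + 394/1619 = 121819/1619

121819/1619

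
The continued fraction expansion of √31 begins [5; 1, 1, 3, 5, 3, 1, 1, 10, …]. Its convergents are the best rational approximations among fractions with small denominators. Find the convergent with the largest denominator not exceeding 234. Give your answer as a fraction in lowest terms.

List convergents until the denominator exceeds the bound:
a_0 = 5: 5/1  (≤ bound)
a_1 = 1: 6/1  (≤ bound)
a_2 = 1: 11/2  (≤ bound)
a_3 = 3: 39/7  (≤ bound)
a_4 = 5: 206/37  (≤ bound)
a_5 = 3: 657/118  (≤ bound)
a_6 = 1: 863/155  (≤ bound)
a_7 = 1: 1520/273  (> 234, stop)

863/155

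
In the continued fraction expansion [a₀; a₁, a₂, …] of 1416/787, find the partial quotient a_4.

51

⌊1416/787⌋ = 1, remainder 629
⌊787/629⌋ = 1, remainder 158
⌊629/158⌋ = 3, remainder 155
⌊158/155⌋ = 1, remainder 3
⌊155/3⌋ = 51, remainder 2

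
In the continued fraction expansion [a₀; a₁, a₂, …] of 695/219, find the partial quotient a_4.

Apply division with remainder until the remainder is 0:
695 = 3·219 + 38, so a_0 = 3
219 = 5·38 + 29, so a_1 = 5
38 = 1·29 + 9, so a_2 = 1
29 = 3·9 + 2, so a_3 = 3
9 = 4·2 + 1, so a_4 = 4

4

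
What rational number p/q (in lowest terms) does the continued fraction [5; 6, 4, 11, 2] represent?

Start with 2.
11 + 1/(2/1) = 11 + 1/2 = 23/2
4 + 1/(23/2) = 4 + 2/23 = 94/23
6 + 1/(94/23) = 6 + 23/94 = 587/94
5 + 1/(587/94) = 5 + 94/587 = 3029/587

3029/587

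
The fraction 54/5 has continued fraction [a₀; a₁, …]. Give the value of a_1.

1

Apply division with remainder until the remainder is 0:
⌊54/5⌋ = 10, remainder 4
⌊5/4⌋ = 1, remainder 1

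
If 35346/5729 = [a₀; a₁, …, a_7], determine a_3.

Run the Euclidean algorithm, recording each quotient:
35346 = 6·5729 + 972, so a_0 = 6
5729 = 5·972 + 869, so a_1 = 5
972 = 1·869 + 103, so a_2 = 1
869 = 8·103 + 45, so a_3 = 8

8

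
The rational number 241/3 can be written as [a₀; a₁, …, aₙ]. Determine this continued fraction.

⌊241/3⌋ = 80, remainder 1
⌊3/1⌋ = 3, remainder 0

[80; 3]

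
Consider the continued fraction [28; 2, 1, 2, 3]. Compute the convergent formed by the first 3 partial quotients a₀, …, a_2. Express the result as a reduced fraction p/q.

a_0 = 28: 28/1
a_1 = 2: 57/2
a_2 = 1: 85/3

85/3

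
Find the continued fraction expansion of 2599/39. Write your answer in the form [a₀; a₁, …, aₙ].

[66; 1, 1, 1, 3, 1, 2]

⌊2599/39⌋ = 66, remainder 25
⌊39/25⌋ = 1, remainder 14
⌊25/14⌋ = 1, remainder 11
⌊14/11⌋ = 1, remainder 3
⌊11/3⌋ = 3, remainder 2
⌊3/2⌋ = 1, remainder 1
⌊2/1⌋ = 2, remainder 0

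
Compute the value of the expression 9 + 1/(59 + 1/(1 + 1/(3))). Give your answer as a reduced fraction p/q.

2155/239

Work from the innermost term outward:
Start with 3.
1 + 1/(3/1) = 1 + 1/3 = 4/3
59 + 1/(4/3) = 59 + 3/4 = 239/4
9 + 1/(239/4) = 9 + 4/239 = 2155/239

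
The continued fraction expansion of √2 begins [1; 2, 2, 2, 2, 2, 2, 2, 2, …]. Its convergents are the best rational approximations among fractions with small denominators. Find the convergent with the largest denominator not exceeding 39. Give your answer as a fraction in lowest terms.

41/29

a_0 = 1: 1/1  (≤ bound)
a_1 = 2: 3/2  (≤ bound)
a_2 = 2: 7/5  (≤ bound)
a_3 = 2: 17/12  (≤ bound)
a_4 = 2: 41/29  (≤ bound)
a_5 = 2: 99/70  (> 39, stop)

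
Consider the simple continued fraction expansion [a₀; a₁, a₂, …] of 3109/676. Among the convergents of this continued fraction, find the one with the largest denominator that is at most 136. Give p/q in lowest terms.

a_0 = 4: 4/1  (≤ bound)
a_1 = 1: 5/1  (≤ bound)
a_2 = 1: 9/2  (≤ bound)
a_3 = 2: 23/5  (≤ bound)
a_4 = 44: 1021/222  (> 136, stop)

23/5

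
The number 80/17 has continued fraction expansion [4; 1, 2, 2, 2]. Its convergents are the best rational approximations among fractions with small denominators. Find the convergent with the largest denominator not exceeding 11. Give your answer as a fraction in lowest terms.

a_0 = 4: 4/1  (≤ bound)
a_1 = 1: 5/1  (≤ bound)
a_2 = 2: 14/3  (≤ bound)
a_3 = 2: 33/7  (≤ bound)
a_4 = 2: 80/17  (> 11, stop)

33/7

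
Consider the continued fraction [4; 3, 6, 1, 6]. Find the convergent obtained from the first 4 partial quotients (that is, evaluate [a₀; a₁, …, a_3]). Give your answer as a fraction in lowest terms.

Start with 1.
6 + 1/(1/1) = 6 + 1/1 = 7/1
3 + 1/(7/1) = 3 + 1/7 = 22/7
4 + 1/(22/7) = 4 + 7/22 = 95/22

95/22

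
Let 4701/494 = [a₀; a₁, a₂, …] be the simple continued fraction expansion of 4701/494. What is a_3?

⌊4701/494⌋ = 9, remainder 255
⌊494/255⌋ = 1, remainder 239
⌊255/239⌋ = 1, remainder 16
⌊239/16⌋ = 14, remainder 15

14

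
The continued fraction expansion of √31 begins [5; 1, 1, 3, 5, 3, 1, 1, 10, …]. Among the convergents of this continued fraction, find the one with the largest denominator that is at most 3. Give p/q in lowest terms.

11/2

List convergents until the denominator exceeds the bound:
a_0 = 5: 5/1  (≤ bound)
a_1 = 1: 6/1  (≤ bound)
a_2 = 1: 11/2  (≤ bound)
a_3 = 3: 39/7  (> 3, stop)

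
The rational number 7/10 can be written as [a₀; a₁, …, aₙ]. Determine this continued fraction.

[0; 1, 2, 3]

7 = 0·10 + 7, so a_0 = 0
10 = 1·7 + 3, so a_1 = 1
7 = 2·3 + 1, so a_2 = 2
3 = 3·1 + 0, so a_3 = 3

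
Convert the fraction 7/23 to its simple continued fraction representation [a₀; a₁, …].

[0; 3, 3, 2]

7 ÷ 23 → quotient 0, remainder 7
23 ÷ 7 → quotient 3, remainder 2
7 ÷ 2 → quotient 3, remainder 1
2 ÷ 1 → quotient 2, remainder 0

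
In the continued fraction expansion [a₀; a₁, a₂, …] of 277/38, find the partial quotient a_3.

⌊277/38⌋ = 7, remainder 11
⌊38/11⌋ = 3, remainder 5
⌊11/5⌋ = 2, remainder 1
⌊5/1⌋ = 5, remainder 0

5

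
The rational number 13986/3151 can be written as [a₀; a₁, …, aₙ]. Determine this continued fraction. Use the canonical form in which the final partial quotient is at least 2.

[4; 2, 3, 1, 1, 3, 55]

⌊13986/3151⌋ = 4, remainder 1382
⌊3151/1382⌋ = 2, remainder 387
⌊1382/387⌋ = 3, remainder 221
⌊387/221⌋ = 1, remainder 166
⌊221/166⌋ = 1, remainder 55
⌊166/55⌋ = 3, remainder 1
⌊55/1⌋ = 55, remainder 0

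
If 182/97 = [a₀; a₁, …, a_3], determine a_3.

12

Repeatedly divide and take the remainder:
⌊182/97⌋ = 1, remainder 85
⌊97/85⌋ = 1, remainder 12
⌊85/12⌋ = 7, remainder 1
⌊12/1⌋ = 12, remainder 0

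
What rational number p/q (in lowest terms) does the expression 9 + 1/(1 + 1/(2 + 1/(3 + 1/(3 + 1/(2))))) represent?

737/76

Start with 2.
3 + 1/(2/1) = 3 + 1/2 = 7/2
3 + 1/(7/2) = 3 + 2/7 = 23/7
2 + 1/(23/7) = 2 + 7/23 = 53/23
1 + 1/(53/23) = 1 + 23/53 = 76/53
9 + 1/(76/53) = 9 + 53/76 = 737/76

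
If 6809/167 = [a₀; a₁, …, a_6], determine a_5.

1

⌊6809/167⌋ = 40, remainder 129
⌊167/129⌋ = 1, remainder 38
⌊129/38⌋ = 3, remainder 15
⌊38/15⌋ = 2, remainder 8
⌊15/8⌋ = 1, remainder 7
⌊8/7⌋ = 1, remainder 1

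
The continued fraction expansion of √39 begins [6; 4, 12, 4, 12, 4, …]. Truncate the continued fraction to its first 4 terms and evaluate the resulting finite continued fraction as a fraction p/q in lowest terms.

Starting at the tail and folding back:
Start with 4.
12 + 1/(4/1) = 12 + 1/4 = 49/4
4 + 1/(49/4) = 4 + 4/49 = 200/49
6 + 1/(200/49) = 6 + 49/200 = 1249/200

1249/200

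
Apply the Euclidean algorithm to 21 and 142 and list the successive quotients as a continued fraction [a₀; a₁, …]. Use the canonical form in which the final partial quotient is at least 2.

[0; 6, 1, 3, 5]

Apply division with remainder until the remainder is 0:
21 = 0·142 + 21, so a_0 = 0
142 = 6·21 + 16, so a_1 = 6
21 = 1·16 + 5, so a_2 = 1
16 = 3·5 + 1, so a_3 = 3
5 = 5·1 + 0, so a_4 = 5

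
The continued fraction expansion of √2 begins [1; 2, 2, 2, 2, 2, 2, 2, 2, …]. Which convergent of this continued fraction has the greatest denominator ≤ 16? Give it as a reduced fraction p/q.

17/12

List convergents until the denominator exceeds the bound:
a_0 = 1: 1/1  (≤ bound)
a_1 = 2: 3/2  (≤ bound)
a_2 = 2: 7/5  (≤ bound)
a_3 = 2: 17/12  (≤ bound)
a_4 = 2: 41/29  (> 16, stop)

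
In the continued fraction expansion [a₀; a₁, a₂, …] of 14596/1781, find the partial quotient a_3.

2

Apply division with remainder until the remainder is 0:
14596 ÷ 1781 → quotient 8, remainder 348
1781 ÷ 348 → quotient 5, remainder 41
348 ÷ 41 → quotient 8, remainder 20
41 ÷ 20 → quotient 2, remainder 1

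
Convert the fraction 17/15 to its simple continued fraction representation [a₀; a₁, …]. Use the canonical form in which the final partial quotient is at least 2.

[1; 7, 2]

Repeatedly divide and take the remainder:
⌊17/15⌋ = 1, remainder 2
⌊15/2⌋ = 7, remainder 1
⌊2/1⌋ = 2, remainder 0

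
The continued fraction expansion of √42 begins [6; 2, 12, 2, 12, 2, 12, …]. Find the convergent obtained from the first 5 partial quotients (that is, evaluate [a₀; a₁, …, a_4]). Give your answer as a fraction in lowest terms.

4206/649

Compute successive convergents:
a_0 = 6: 6/1
a_1 = 2: 13/2
a_2 = 12: 162/25
a_3 = 2: 337/52
a_4 = 12: 4206/649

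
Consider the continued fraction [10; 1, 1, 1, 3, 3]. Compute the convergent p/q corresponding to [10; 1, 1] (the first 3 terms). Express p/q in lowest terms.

21/2

a_0 = 10: 10/1
a_1 = 1: 11/1
a_2 = 1: 21/2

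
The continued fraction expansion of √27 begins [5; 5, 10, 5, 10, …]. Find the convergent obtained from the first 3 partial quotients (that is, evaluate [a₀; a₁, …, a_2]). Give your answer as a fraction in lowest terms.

265/51

a_0 = 5: 5/1
a_1 = 5: 26/5
a_2 = 10: 265/51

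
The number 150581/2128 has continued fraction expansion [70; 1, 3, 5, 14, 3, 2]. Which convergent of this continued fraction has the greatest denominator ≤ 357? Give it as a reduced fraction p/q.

a_0 = 70: 70/1  (≤ bound)
a_1 = 1: 71/1  (≤ bound)
a_2 = 3: 283/4  (≤ bound)
a_3 = 5: 1486/21  (≤ bound)
a_4 = 14: 21087/298  (≤ bound)
a_5 = 3: 64747/915  (> 357, stop)

21087/298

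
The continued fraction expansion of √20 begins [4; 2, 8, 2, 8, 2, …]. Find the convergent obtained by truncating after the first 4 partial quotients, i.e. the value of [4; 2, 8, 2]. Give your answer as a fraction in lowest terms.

Compute successive convergents:
a_0 = 4: 4/1
a_1 = 2: 9/2
a_2 = 8: 76/17
a_3 = 2: 161/36

161/36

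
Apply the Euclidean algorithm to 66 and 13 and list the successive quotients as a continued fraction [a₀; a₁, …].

[5; 13]

⌊66/13⌋ = 5, remainder 1
⌊13/1⌋ = 13, remainder 0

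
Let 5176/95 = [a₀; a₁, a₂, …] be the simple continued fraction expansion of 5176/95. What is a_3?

3

5176 = 54·95 + 46, so a_0 = 54
95 = 2·46 + 3, so a_1 = 2
46 = 15·3 + 1, so a_2 = 15
3 = 3·1 + 0, so a_3 = 3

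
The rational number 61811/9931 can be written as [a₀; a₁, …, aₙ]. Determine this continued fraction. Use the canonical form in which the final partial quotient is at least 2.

[6; 4, 2, 6, 3, 13, 4]

61811 ÷ 9931 → quotient 6, remainder 2225
9931 ÷ 2225 → quotient 4, remainder 1031
2225 ÷ 1031 → quotient 2, remainder 163
1031 ÷ 163 → quotient 6, remainder 53
163 ÷ 53 → quotient 3, remainder 4
53 ÷ 4 → quotient 13, remainder 1
4 ÷ 1 → quotient 4, remainder 0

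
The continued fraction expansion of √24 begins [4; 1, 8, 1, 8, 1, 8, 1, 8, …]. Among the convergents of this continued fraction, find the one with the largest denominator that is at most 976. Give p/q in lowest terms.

4316/881

a_0 = 4: 4/1  (≤ bound)
a_1 = 1: 5/1  (≤ bound)
a_2 = 8: 44/9  (≤ bound)
a_3 = 1: 49/10  (≤ bound)
a_4 = 8: 436/89  (≤ bound)
a_5 = 1: 485/99  (≤ bound)
a_6 = 8: 4316/881  (≤ bound)
a_7 = 1: 4801/980  (> 976, stop)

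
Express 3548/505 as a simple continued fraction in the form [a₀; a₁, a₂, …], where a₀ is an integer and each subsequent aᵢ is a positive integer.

3548 = 7·505 + 13, so a_0 = 7
505 = 38·13 + 11, so a_1 = 38
13 = 1·11 + 2, so a_2 = 1
11 = 5·2 + 1, so a_3 = 5
2 = 2·1 + 0, so a_4 = 2

[7; 38, 1, 5, 2]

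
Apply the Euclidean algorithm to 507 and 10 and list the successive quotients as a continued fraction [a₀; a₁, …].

[50; 1, 2, 3]

Apply division with remainder until the remainder is 0:
⌊507/10⌋ = 50, remainder 7
⌊10/7⌋ = 1, remainder 3
⌊7/3⌋ = 2, remainder 1
⌊3/1⌋ = 3, remainder 0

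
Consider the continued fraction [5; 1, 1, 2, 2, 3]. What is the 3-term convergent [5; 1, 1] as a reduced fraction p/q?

Starting at the tail and folding back:
Start with 1.
1 + 1/(1/1) = 1 + 1/1 = 2/1
5 + 1/(2/1) = 5 + 1/2 = 11/2

11/2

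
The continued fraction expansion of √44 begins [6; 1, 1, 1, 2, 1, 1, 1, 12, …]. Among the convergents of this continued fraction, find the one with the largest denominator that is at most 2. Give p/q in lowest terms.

List convergents until the denominator exceeds the bound:
a_0 = 6: 6/1  (≤ bound)
a_1 = 1: 7/1  (≤ bound)
a_2 = 1: 13/2  (≤ bound)
a_3 = 1: 20/3  (> 2, stop)

13/2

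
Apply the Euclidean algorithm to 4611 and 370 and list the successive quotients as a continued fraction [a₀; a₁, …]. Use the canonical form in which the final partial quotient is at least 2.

[12; 2, 6, 9, 3]

Repeatedly divide and take the remainder:
⌊4611/370⌋ = 12, remainder 171
⌊370/171⌋ = 2, remainder 28
⌊171/28⌋ = 6, remainder 3
⌊28/3⌋ = 9, remainder 1
⌊3/1⌋ = 3, remainder 0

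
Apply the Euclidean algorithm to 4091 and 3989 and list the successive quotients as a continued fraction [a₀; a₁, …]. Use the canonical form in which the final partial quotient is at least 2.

[1; 39, 9, 3, 1, 2]

Repeatedly divide and take the remainder:
⌊4091/3989⌋ = 1, remainder 102
⌊3989/102⌋ = 39, remainder 11
⌊102/11⌋ = 9, remainder 3
⌊11/3⌋ = 3, remainder 2
⌊3/2⌋ = 1, remainder 1
⌊2/1⌋ = 2, remainder 0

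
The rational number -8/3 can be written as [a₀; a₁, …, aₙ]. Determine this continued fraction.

⌊-8/3⌋ = -3, remainder 1
⌊3/1⌋ = 3, remainder 0

[-3; 3]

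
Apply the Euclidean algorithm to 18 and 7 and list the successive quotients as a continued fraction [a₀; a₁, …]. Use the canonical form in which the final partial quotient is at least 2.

Repeatedly divide and take the remainder:
⌊18/7⌋ = 2, remainder 4
⌊7/4⌋ = 1, remainder 3
⌊4/3⌋ = 1, remainder 1
⌊3/1⌋ = 3, remainder 0

[2; 1, 1, 3]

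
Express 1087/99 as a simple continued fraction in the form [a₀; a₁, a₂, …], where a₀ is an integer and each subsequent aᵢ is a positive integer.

⌊1087/99⌋ = 10, remainder 97
⌊99/97⌋ = 1, remainder 2
⌊97/2⌋ = 48, remainder 1
⌊2/1⌋ = 2, remainder 0

[10; 1, 48, 2]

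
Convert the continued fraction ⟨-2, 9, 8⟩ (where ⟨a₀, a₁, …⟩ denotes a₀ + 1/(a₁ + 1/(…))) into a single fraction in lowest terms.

Start with 8.
9 + 1/(8/1) = 9 + 1/8 = 73/8
-2 + 1/(73/8) = -2 + 8/73 = -138/73

-138/73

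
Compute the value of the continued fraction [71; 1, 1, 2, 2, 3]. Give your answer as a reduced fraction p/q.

2935/41

Build up convergents one term at a time:
a_0 = 71: 71/1
a_1 = 1: 72/1
a_2 = 1: 143/2
a_3 = 2: 358/5
a_4 = 2: 859/12
a_5 = 3: 2935/41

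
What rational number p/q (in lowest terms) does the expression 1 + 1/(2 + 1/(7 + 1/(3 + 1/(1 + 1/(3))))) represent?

a_0 = 1: 1/1
a_1 = 2: 3/2
a_2 = 7: 22/15
a_3 = 3: 69/47
a_4 = 1: 91/62
a_5 = 3: 342/233

342/233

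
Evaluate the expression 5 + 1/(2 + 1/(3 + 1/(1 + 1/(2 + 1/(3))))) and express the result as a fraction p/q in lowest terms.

Use the convergent recurrence hₖ = aₖ·hₖ₋₁ + hₖ₋₂ (and likewise for the denominators kₖ):
a_0 = 5: 5/1
a_1 = 2: 11/2
a_2 = 3: 38/7
a_3 = 1: 49/9
a_4 = 2: 136/25
a_5 = 3: 457/84

457/84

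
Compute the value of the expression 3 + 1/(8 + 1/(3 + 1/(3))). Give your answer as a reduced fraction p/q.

259/83

a_0 = 3: 3/1
a_1 = 8: 25/8
a_2 = 3: 78/25
a_3 = 3: 259/83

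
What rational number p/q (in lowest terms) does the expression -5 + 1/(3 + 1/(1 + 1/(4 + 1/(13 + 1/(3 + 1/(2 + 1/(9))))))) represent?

a_0 = -5: -5/1
a_1 = 3: -14/3
a_2 = 1: -19/4
a_3 = 4: -90/19
a_4 = 13: -1189/251
a_5 = 3: -3657/772
a_6 = 2: -8503/1795
a_7 = 9: -80184/16927

-80184/16927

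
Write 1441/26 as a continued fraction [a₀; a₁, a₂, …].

[55; 2, 2, 1, 3]

⌊1441/26⌋ = 55, remainder 11
⌊26/11⌋ = 2, remainder 4
⌊11/4⌋ = 2, remainder 3
⌊4/3⌋ = 1, remainder 1
⌊3/1⌋ = 3, remainder 0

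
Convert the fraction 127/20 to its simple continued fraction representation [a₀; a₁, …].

Apply division with remainder until the remainder is 0:
127 = 6·20 + 7, so a_0 = 6
20 = 2·7 + 6, so a_1 = 2
7 = 1·6 + 1, so a_2 = 1
6 = 6·1 + 0, so a_3 = 6

[6; 2, 1, 6]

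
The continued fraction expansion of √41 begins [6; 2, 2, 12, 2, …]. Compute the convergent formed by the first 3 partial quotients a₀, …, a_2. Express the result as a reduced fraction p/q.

Work from the innermost term outward:
Start with 2.
2 + 1/(2/1) = 2 + 1/2 = 5/2
6 + 1/(5/2) = 6 + 2/5 = 32/5

32/5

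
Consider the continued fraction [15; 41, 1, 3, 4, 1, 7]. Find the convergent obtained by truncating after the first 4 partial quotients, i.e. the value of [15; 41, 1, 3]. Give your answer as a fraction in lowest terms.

Start with 3.
1 + 1/(3/1) = 1 + 1/3 = 4/3
41 + 1/(4/3) = 41 + 3/4 = 167/4
15 + 1/(167/4) = 15 + 4/167 = 2509/167

2509/167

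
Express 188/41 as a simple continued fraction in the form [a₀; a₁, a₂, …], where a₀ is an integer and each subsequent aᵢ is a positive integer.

Apply division with remainder until the remainder is 0:
188 ÷ 41 → quotient 4, remainder 24
41 ÷ 24 → quotient 1, remainder 17
24 ÷ 17 → quotient 1, remainder 7
17 ÷ 7 → quotient 2, remainder 3
7 ÷ 3 → quotient 2, remainder 1
3 ÷ 1 → quotient 3, remainder 0

[4; 1, 1, 2, 2, 3]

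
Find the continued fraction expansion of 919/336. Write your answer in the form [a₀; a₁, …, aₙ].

[2; 1, 2, 1, 3, 2, 4, 2]

Repeatedly divide and take the remainder:
919 ÷ 336 → quotient 2, remainder 247
336 ÷ 247 → quotient 1, remainder 89
247 ÷ 89 → quotient 2, remainder 69
89 ÷ 69 → quotient 1, remainder 20
69 ÷ 20 → quotient 3, remainder 9
20 ÷ 9 → quotient 2, remainder 2
9 ÷ 2 → quotient 4, remainder 1
2 ÷ 1 → quotient 2, remainder 0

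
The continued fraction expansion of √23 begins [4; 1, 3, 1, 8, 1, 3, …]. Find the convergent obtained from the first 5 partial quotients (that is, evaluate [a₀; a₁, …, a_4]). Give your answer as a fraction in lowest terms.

211/44

a_0 = 4: 4/1
a_1 = 1: 5/1
a_2 = 3: 19/4
a_3 = 1: 24/5
a_4 = 8: 211/44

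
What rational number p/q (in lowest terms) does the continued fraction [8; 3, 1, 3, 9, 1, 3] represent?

4968/601

Starting at the tail and folding back:
Start with 3.
1 + 1/(3/1) = 1 + 1/3 = 4/3
9 + 1/(4/3) = 9 + 3/4 = 39/4
3 + 1/(39/4) = 3 + 4/39 = 121/39
1 + 1/(121/39) = 1 + 39/121 = 160/121
3 + 1/(160/121) = 3 + 121/160 = 601/160
8 + 1/(601/160) = 8 + 160/601 = 4968/601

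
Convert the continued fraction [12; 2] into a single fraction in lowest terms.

Start with 2.
12 + 1/(2/1) = 12 + 1/2 = 25/2

25/2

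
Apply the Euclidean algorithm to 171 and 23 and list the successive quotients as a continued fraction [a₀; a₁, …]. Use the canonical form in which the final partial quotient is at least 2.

[7; 2, 3, 3]

⌊171/23⌋ = 7, remainder 10
⌊23/10⌋ = 2, remainder 3
⌊10/3⌋ = 3, remainder 1
⌊3/1⌋ = 3, remainder 0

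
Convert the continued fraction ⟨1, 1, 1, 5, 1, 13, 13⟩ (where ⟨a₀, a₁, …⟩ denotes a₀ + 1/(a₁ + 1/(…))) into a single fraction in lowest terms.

Start with 13.
13 + 1/(13/1) = 13 + 1/13 = 170/13
1 + 1/(170/13) = 1 + 13/170 = 183/170
5 + 1/(183/170) = 5 + 170/183 = 1085/183
1 + 1/(1085/183) = 1 + 183/1085 = 1268/1085
1 + 1/(1268/1085) = 1 + 1085/1268 = 2353/1268
1 + 1/(2353/1268) = 1 + 1268/2353 = 3621/2353

3621/2353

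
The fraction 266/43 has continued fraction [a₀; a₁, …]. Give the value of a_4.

2

266 ÷ 43 → quotient 6, remainder 8
43 ÷ 8 → quotient 5, remainder 3
8 ÷ 3 → quotient 2, remainder 2
3 ÷ 2 → quotient 1, remainder 1
2 ÷ 1 → quotient 2, remainder 0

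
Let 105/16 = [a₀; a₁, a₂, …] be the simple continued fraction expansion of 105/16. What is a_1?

1

Apply division with remainder until the remainder is 0:
⌊105/16⌋ = 6, remainder 9
⌊16/9⌋ = 1, remainder 7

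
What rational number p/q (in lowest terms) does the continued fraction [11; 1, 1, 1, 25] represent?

Start with 25.
1 + 1/(25/1) = 1 + 1/25 = 26/25
1 + 1/(26/25) = 1 + 25/26 = 51/26
1 + 1/(51/26) = 1 + 26/51 = 77/51
11 + 1/(77/51) = 11 + 51/77 = 898/77

898/77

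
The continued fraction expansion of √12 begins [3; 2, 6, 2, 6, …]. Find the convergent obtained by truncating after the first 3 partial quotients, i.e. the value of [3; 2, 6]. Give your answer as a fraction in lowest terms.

45/13

Build up convergents one term at a time:
a_0 = 3: 3/1
a_1 = 2: 7/2
a_2 = 6: 45/13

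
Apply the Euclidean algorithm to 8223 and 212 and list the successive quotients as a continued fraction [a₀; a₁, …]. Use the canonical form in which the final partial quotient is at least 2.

[38; 1, 3, 1, 2, 2, 6]

Repeatedly divide and take the remainder:
8223 = 38·212 + 167, so a_0 = 38
212 = 1·167 + 45, so a_1 = 1
167 = 3·45 + 32, so a_2 = 3
45 = 1·32 + 13, so a_3 = 1
32 = 2·13 + 6, so a_4 = 2
13 = 2·6 + 1, so a_5 = 2
6 = 6·1 + 0, so a_6 = 6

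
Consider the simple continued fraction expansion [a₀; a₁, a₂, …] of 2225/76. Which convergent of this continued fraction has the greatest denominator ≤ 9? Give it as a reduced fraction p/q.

205/7

List convergents until the denominator exceeds the bound:
a_0 = 29: 29/1  (≤ bound)
a_1 = 3: 88/3  (≤ bound)
a_2 = 1: 117/4  (≤ bound)
a_3 = 1: 205/7  (≤ bound)
a_4 = 1: 322/11  (> 9, stop)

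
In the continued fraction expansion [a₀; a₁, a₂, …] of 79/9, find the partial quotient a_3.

2

79 = 8·9 + 7, so a_0 = 8
9 = 1·7 + 2, so a_1 = 1
7 = 3·2 + 1, so a_2 = 3
2 = 2·1 + 0, so a_3 = 2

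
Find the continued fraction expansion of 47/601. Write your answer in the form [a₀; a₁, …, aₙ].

47 ÷ 601 → quotient 0, remainder 47
601 ÷ 47 → quotient 12, remainder 37
47 ÷ 37 → quotient 1, remainder 10
37 ÷ 10 → quotient 3, remainder 7
10 ÷ 7 → quotient 1, remainder 3
7 ÷ 3 → quotient 2, remainder 1
3 ÷ 1 → quotient 3, remainder 0

[0; 12, 1, 3, 1, 2, 3]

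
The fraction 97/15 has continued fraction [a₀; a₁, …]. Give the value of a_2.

⌊97/15⌋ = 6, remainder 7
⌊15/7⌋ = 2, remainder 1
⌊7/1⌋ = 7, remainder 0

7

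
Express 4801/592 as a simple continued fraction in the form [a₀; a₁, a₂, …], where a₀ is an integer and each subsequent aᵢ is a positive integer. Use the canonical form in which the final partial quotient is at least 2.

[8; 9, 9, 3, 2]

4801 = 8·592 + 65, so a_0 = 8
592 = 9·65 + 7, so a_1 = 9
65 = 9·7 + 2, so a_2 = 9
7 = 3·2 + 1, so a_3 = 3
2 = 2·1 + 0, so a_4 = 2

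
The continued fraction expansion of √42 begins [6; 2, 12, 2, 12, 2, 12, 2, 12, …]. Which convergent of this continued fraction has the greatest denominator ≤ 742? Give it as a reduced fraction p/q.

4206/649

List convergents until the denominator exceeds the bound:
a_0 = 6: 6/1  (≤ bound)
a_1 = 2: 13/2  (≤ bound)
a_2 = 12: 162/25  (≤ bound)
a_3 = 2: 337/52  (≤ bound)
a_4 = 12: 4206/649  (≤ bound)
a_5 = 2: 8749/1350  (> 742, stop)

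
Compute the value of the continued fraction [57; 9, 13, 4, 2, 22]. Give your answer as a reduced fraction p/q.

1384408/24241

Build up convergents one term at a time:
a_0 = 57: 57/1
a_1 = 9: 514/9
a_2 = 13: 6739/118
a_3 = 4: 27470/481
a_4 = 2: 61679/1080
a_5 = 22: 1384408/24241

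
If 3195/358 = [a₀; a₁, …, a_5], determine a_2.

3195 = 8·358 + 331, so a_0 = 8
358 = 1·331 + 27, so a_1 = 1
331 = 12·27 + 7, so a_2 = 12

12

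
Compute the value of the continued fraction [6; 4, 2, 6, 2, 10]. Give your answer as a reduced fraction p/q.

Work from the innermost term outward:
Start with 10.
2 + 1/(10/1) = 2 + 1/10 = 21/10
6 + 1/(21/10) = 6 + 10/21 = 136/21
2 + 1/(136/21) = 2 + 21/136 = 293/136
4 + 1/(293/136) = 4 + 136/293 = 1308/293
6 + 1/(1308/293) = 6 + 293/1308 = 8141/1308

8141/1308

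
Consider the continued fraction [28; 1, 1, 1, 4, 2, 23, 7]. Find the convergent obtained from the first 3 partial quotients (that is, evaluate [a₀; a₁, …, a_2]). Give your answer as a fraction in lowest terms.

57/2

Start with 1.
1 + 1/(1/1) = 1 + 1/1 = 2/1
28 + 1/(2/1) = 28 + 1/2 = 57/2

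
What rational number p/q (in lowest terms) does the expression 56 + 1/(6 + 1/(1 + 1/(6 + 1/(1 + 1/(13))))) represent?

a_0 = 56: 56/1
a_1 = 6: 337/6
a_2 = 1: 393/7
a_3 = 6: 2695/48
a_4 = 1: 3088/55
a_5 = 13: 42839/763

42839/763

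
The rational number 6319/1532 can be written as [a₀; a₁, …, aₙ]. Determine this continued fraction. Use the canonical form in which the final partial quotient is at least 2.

⌊6319/1532⌋ = 4, remainder 191
⌊1532/191⌋ = 8, remainder 4
⌊191/4⌋ = 47, remainder 3
⌊4/3⌋ = 1, remainder 1
⌊3/1⌋ = 3, remainder 0

[4; 8, 47, 1, 3]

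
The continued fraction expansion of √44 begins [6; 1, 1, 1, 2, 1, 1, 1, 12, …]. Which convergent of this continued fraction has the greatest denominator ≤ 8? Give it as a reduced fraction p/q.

53/8

a_0 = 6: 6/1  (≤ bound)
a_1 = 1: 7/1  (≤ bound)
a_2 = 1: 13/2  (≤ bound)
a_3 = 1: 20/3  (≤ bound)
a_4 = 2: 53/8  (≤ bound)
a_5 = 1: 73/11  (> 8, stop)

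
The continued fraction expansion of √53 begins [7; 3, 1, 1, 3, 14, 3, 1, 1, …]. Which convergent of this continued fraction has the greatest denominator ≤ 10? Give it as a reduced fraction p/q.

51/7

a_0 = 7: 7/1  (≤ bound)
a_1 = 3: 22/3  (≤ bound)
a_2 = 1: 29/4  (≤ bound)
a_3 = 1: 51/7  (≤ bound)
a_4 = 3: 182/25  (> 10, stop)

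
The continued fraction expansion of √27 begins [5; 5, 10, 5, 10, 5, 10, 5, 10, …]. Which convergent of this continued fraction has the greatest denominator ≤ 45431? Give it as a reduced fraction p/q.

a_0 = 5: 5/1  (≤ bound)
a_1 = 5: 26/5  (≤ bound)
a_2 = 10: 265/51  (≤ bound)
a_3 = 5: 1351/260  (≤ bound)
a_4 = 10: 13775/2651  (≤ bound)
a_5 = 5: 70226/13515  (≤ bound)
a_6 = 10: 716035/137801  (> 45431, stop)

70226/13515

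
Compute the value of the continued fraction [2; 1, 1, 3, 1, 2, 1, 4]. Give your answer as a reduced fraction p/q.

412/161

Compute successive convergents:
a_0 = 2: 2/1
a_1 = 1: 3/1
a_2 = 1: 5/2
a_3 = 3: 18/7
a_4 = 1: 23/9
a_5 = 2: 64/25
a_6 = 1: 87/34
a_7 = 4: 412/161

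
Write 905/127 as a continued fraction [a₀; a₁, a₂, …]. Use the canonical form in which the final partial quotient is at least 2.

⌊905/127⌋ = 7, remainder 16
⌊127/16⌋ = 7, remainder 15
⌊16/15⌋ = 1, remainder 1
⌊15/1⌋ = 15, remainder 0

[7; 7, 1, 15]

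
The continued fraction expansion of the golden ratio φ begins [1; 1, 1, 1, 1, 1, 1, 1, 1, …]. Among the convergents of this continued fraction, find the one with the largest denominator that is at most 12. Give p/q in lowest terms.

13/8

a_0 = 1: 1/1  (≤ bound)
a_1 = 1: 2/1  (≤ bound)
a_2 = 1: 3/2  (≤ bound)
a_3 = 1: 5/3  (≤ bound)
a_4 = 1: 8/5  (≤ bound)
a_5 = 1: 13/8  (≤ bound)
a_6 = 1: 21/13  (> 12, stop)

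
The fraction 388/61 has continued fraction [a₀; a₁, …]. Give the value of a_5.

Repeatedly divide and take the remainder:
⌊388/61⌋ = 6, remainder 22
⌊61/22⌋ = 2, remainder 17
⌊22/17⌋ = 1, remainder 5
⌊17/5⌋ = 3, remainder 2
⌊5/2⌋ = 2, remainder 1
⌊2/1⌋ = 2, remainder 0

2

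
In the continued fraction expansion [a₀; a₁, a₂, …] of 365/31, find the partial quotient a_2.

3

365 ÷ 31 → quotient 11, remainder 24
31 ÷ 24 → quotient 1, remainder 7
24 ÷ 7 → quotient 3, remainder 3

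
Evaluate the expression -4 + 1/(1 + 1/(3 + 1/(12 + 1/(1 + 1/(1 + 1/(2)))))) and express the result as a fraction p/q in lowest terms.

-834/257

a_0 = -4: -4/1
a_1 = 1: -3/1
a_2 = 3: -13/4
a_3 = 12: -159/49
a_4 = 1: -172/53
a_5 = 1: -331/102
a_6 = 2: -834/257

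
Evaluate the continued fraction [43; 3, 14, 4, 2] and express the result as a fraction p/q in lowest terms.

a_0 = 43: 43/1
a_1 = 3: 130/3
a_2 = 14: 1863/43
a_3 = 4: 7582/175
a_4 = 2: 17027/393

17027/393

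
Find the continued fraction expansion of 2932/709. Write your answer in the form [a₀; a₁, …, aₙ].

⌊2932/709⌋ = 4, remainder 96
⌊709/96⌋ = 7, remainder 37
⌊96/37⌋ = 2, remainder 22
⌊37/22⌋ = 1, remainder 15
⌊22/15⌋ = 1, remainder 7
⌊15/7⌋ = 2, remainder 1
⌊7/1⌋ = 7, remainder 0

[4; 7, 2, 1, 1, 2, 7]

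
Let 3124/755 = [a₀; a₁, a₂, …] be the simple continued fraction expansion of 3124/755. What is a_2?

Run the Euclidean algorithm, recording each quotient:
3124 = 4·755 + 104, so a_0 = 4
755 = 7·104 + 27, so a_1 = 7
104 = 3·27 + 23, so a_2 = 3

3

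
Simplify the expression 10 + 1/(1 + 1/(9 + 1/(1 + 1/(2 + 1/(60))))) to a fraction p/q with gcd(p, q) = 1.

21060/1931

Start with 60.
2 + 1/(60/1) = 2 + 1/60 = 121/60
1 + 1/(121/60) = 1 + 60/121 = 181/121
9 + 1/(181/121) = 9 + 121/181 = 1750/181
1 + 1/(1750/181) = 1 + 181/1750 = 1931/1750
10 + 1/(1931/1750) = 10 + 1750/1931 = 21060/1931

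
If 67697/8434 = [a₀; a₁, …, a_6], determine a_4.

1

67697 ÷ 8434 → quotient 8, remainder 225
8434 ÷ 225 → quotient 37, remainder 109
225 ÷ 109 → quotient 2, remainder 7
109 ÷ 7 → quotient 15, remainder 4
7 ÷ 4 → quotient 1, remainder 3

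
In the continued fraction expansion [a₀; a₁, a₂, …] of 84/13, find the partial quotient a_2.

84 = 6·13 + 6, so a_0 = 6
13 = 2·6 + 1, so a_1 = 2
6 = 6·1 + 0, so a_2 = 6

6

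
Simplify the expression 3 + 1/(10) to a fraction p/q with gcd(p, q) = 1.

31/10

Start with 10.
3 + 1/(10/1) = 3 + 1/10 = 31/10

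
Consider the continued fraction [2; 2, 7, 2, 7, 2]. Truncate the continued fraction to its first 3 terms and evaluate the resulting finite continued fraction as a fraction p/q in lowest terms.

a_0 = 2: 2/1
a_1 = 2: 5/2
a_2 = 7: 37/15

37/15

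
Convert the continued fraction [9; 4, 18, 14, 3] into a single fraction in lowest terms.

Start with 3.
14 + 1/(3/1) = 14 + 1/3 = 43/3
18 + 1/(43/3) = 18 + 3/43 = 777/43
4 + 1/(777/43) = 4 + 43/777 = 3151/777
9 + 1/(3151/777) = 9 + 777/3151 = 29136/3151

29136/3151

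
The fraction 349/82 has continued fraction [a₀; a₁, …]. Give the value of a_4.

349 ÷ 82 → quotient 4, remainder 21
82 ÷ 21 → quotient 3, remainder 19
21 ÷ 19 → quotient 1, remainder 2
19 ÷ 2 → quotient 9, remainder 1
2 ÷ 1 → quotient 2, remainder 0

2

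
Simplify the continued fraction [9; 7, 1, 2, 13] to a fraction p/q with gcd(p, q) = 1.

2803/307

Build up convergents one term at a time:
a_0 = 9: 9/1
a_1 = 7: 64/7
a_2 = 1: 73/8
a_3 = 2: 210/23
a_4 = 13: 2803/307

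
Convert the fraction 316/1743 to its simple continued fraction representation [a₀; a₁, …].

[0; 5, 1, 1, 15, 3, 3]

⌊316/1743⌋ = 0, remainder 316
⌊1743/316⌋ = 5, remainder 163
⌊316/163⌋ = 1, remainder 153
⌊163/153⌋ = 1, remainder 10
⌊153/10⌋ = 15, remainder 3
⌊10/3⌋ = 3, remainder 1
⌊3/1⌋ = 3, remainder 0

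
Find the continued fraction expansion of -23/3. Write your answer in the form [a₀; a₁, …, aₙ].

Repeatedly divide and take the remainder:
⌊-23/3⌋ = -8, remainder 1
⌊3/1⌋ = 3, remainder 0

[-8; 3]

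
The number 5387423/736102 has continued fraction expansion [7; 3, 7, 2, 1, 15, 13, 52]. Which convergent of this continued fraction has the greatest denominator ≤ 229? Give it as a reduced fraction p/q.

a_0 = 7: 7/1  (≤ bound)
a_1 = 3: 22/3  (≤ bound)
a_2 = 7: 161/22  (≤ bound)
a_3 = 2: 344/47  (≤ bound)
a_4 = 1: 505/69  (≤ bound)
a_5 = 15: 7919/1082  (> 229, stop)

505/69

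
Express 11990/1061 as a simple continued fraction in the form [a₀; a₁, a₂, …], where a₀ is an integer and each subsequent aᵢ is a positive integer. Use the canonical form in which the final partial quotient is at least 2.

⌊11990/1061⌋ = 11, remainder 319
⌊1061/319⌋ = 3, remainder 104
⌊319/104⌋ = 3, remainder 7
⌊104/7⌋ = 14, remainder 6
⌊7/6⌋ = 1, remainder 1
⌊6/1⌋ = 6, remainder 0

[11; 3, 3, 14, 1, 6]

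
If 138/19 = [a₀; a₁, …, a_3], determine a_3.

4

138 ÷ 19 → quotient 7, remainder 5
19 ÷ 5 → quotient 3, remainder 4
5 ÷ 4 → quotient 1, remainder 1
4 ÷ 1 → quotient 4, remainder 0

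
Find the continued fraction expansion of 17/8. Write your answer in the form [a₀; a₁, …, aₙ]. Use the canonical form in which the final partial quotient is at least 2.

[2; 8]

Run the Euclidean algorithm, recording each quotient:
⌊17/8⌋ = 2, remainder 1
⌊8/1⌋ = 8, remainder 0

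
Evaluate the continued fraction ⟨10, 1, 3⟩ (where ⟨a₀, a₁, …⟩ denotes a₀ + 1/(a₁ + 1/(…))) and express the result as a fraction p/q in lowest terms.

Build up convergents one term at a time:
a_0 = 10: 10/1
a_1 = 1: 11/1
a_2 = 3: 43/4

43/4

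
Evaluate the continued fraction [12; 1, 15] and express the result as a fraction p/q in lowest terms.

a_0 = 12: 12/1
a_1 = 1: 13/1
a_2 = 15: 207/16

207/16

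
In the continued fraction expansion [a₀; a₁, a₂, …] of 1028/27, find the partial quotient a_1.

⌊1028/27⌋ = 38, remainder 2
⌊27/2⌋ = 13, remainder 1

13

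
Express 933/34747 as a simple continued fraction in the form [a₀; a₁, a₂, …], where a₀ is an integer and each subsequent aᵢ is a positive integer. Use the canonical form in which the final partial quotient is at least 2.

[0; 37, 4, 7, 1, 3, 1, 5]

Run the Euclidean algorithm, recording each quotient:
⌊933/34747⌋ = 0, remainder 933
⌊34747/933⌋ = 37, remainder 226
⌊933/226⌋ = 4, remainder 29
⌊226/29⌋ = 7, remainder 23
⌊29/23⌋ = 1, remainder 6
⌊23/6⌋ = 3, remainder 5
⌊6/5⌋ = 1, remainder 1
⌊5/1⌋ = 5, remainder 0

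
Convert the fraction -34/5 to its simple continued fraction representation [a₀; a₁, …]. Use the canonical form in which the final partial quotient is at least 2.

Run the Euclidean algorithm, recording each quotient:
-34 ÷ 5 → quotient -7, remainder 1
5 ÷ 1 → quotient 5, remainder 0

[-7; 5]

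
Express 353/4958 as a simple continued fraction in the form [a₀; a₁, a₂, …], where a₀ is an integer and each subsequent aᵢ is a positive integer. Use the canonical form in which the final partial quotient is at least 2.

353 ÷ 4958 → quotient 0, remainder 353
4958 ÷ 353 → quotient 14, remainder 16
353 ÷ 16 → quotient 22, remainder 1
16 ÷ 1 → quotient 16, remainder 0

[0; 14, 22, 16]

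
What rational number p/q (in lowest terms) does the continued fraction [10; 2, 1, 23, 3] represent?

2233/216

Start with 3.
23 + 1/(3/1) = 23 + 1/3 = 70/3
1 + 1/(70/3) = 1 + 3/70 = 73/70
2 + 1/(73/70) = 2 + 70/73 = 216/73
10 + 1/(216/73) = 10 + 73/216 = 2233/216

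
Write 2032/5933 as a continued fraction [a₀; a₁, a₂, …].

Repeatedly divide and take the remainder:
2032 = 0·5933 + 2032, so a_0 = 0
5933 = 2·2032 + 1869, so a_1 = 2
2032 = 1·1869 + 163, so a_2 = 1
1869 = 11·163 + 76, so a_3 = 11
163 = 2·76 + 11, so a_4 = 2
76 = 6·11 + 10, so a_5 = 6
11 = 1·10 + 1, so a_6 = 1
10 = 10·1 + 0, so a_7 = 10

[0; 2, 1, 11, 2, 6, 1, 10]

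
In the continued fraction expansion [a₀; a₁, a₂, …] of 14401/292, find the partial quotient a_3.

⌊14401/292⌋ = 49, remainder 93
⌊292/93⌋ = 3, remainder 13
⌊93/13⌋ = 7, remainder 2
⌊13/2⌋ = 6, remainder 1

6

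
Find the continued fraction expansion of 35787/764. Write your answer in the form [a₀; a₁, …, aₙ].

Apply division with remainder until the remainder is 0:
⌊35787/764⌋ = 46, remainder 643
⌊764/643⌋ = 1, remainder 121
⌊643/121⌋ = 5, remainder 38
⌊121/38⌋ = 3, remainder 7
⌊38/7⌋ = 5, remainder 3
⌊7/3⌋ = 2, remainder 1
⌊3/1⌋ = 3, remainder 0

[46; 1, 5, 3, 5, 2, 3]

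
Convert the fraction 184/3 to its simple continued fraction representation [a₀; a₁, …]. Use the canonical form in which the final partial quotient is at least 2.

184 ÷ 3 → quotient 61, remainder 1
3 ÷ 1 → quotient 3, remainder 0

[61; 3]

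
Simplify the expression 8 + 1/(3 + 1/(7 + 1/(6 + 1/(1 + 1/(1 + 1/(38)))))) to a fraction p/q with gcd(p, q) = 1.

Build up convergents one term at a time:
a_0 = 8: 8/1
a_1 = 3: 25/3
a_2 = 7: 183/22
a_3 = 6: 1123/135
a_4 = 1: 1306/157
a_5 = 1: 2429/292
a_6 = 38: 93608/11253

93608/11253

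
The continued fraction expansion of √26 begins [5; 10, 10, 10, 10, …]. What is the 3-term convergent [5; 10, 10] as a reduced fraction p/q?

515/101

a_0 = 5: 5/1
a_1 = 10: 51/10
a_2 = 10: 515/101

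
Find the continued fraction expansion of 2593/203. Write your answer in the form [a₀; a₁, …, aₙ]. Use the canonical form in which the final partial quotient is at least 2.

⌊2593/203⌋ = 12, remainder 157
⌊203/157⌋ = 1, remainder 46
⌊157/46⌋ = 3, remainder 19
⌊46/19⌋ = 2, remainder 8
⌊19/8⌋ = 2, remainder 3
⌊8/3⌋ = 2, remainder 2
⌊3/2⌋ = 1, remainder 1
⌊2/1⌋ = 2, remainder 0

[12; 1, 3, 2, 2, 2, 1, 2]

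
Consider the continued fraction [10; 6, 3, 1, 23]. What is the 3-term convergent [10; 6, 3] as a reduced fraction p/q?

193/19

Use the convergent recurrence hₖ = aₖ·hₖ₋₁ + hₖ₋₂ (and likewise for the denominators kₖ):
a_0 = 10: 10/1
a_1 = 6: 61/6
a_2 = 3: 193/19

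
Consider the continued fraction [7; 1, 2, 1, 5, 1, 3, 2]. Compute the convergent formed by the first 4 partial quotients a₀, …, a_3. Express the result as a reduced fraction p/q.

a_0 = 7: 7/1
a_1 = 1: 8/1
a_2 = 2: 23/3
a_3 = 1: 31/4

31/4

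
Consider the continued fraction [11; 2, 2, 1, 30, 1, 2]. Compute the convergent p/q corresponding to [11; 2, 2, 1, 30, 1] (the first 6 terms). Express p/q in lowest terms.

2537/222

Work from the innermost term outward:
Start with 1.
30 + 1/(1/1) = 30 + 1/1 = 31/1
1 + 1/(31/1) = 1 + 1/31 = 32/31
2 + 1/(32/31) = 2 + 31/32 = 95/32
2 + 1/(95/32) = 2 + 32/95 = 222/95
11 + 1/(222/95) = 11 + 95/222 = 2537/222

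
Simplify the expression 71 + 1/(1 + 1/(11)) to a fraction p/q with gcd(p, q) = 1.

Build up convergents one term at a time:
a_0 = 71: 71/1
a_1 = 1: 72/1
a_2 = 11: 863/12

863/12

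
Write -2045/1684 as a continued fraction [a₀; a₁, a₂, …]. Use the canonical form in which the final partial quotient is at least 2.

[-2; 1, 3, 1, 1, 1, 59, 2]

Apply division with remainder until the remainder is 0:
-2045 ÷ 1684 → quotient -2, remainder 1323
1684 ÷ 1323 → quotient 1, remainder 361
1323 ÷ 361 → quotient 3, remainder 240
361 ÷ 240 → quotient 1, remainder 121
240 ÷ 121 → quotient 1, remainder 119
121 ÷ 119 → quotient 1, remainder 2
119 ÷ 2 → quotient 59, remainder 1
2 ÷ 1 → quotient 2, remainder 0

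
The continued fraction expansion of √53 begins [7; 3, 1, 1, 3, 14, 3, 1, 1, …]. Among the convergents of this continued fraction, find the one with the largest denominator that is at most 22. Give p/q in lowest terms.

a_0 = 7: 7/1  (≤ bound)
a_1 = 3: 22/3  (≤ bound)
a_2 = 1: 29/4  (≤ bound)
a_3 = 1: 51/7  (≤ bound)
a_4 = 3: 182/25  (> 22, stop)

51/7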